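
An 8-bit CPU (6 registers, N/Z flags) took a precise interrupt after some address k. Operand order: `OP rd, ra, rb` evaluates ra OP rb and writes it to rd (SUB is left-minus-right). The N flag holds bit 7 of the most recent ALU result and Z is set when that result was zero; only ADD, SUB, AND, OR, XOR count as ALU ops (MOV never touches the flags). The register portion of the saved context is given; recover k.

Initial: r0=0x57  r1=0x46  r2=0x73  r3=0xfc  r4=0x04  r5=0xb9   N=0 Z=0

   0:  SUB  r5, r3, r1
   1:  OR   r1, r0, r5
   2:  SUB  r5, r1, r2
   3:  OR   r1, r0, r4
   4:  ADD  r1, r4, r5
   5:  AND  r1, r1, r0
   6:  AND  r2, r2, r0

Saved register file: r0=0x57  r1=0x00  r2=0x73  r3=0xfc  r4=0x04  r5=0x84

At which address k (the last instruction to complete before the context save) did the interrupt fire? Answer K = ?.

K = 5

after  0: r0=0x57 r1=0x46 r2=0x73 r3=0xfc r4=0x04 r5=0xb6  N=1 Z=0
after  1: r0=0x57 r1=0xf7 r2=0x73 r3=0xfc r4=0x04 r5=0xb6  N=1 Z=0
after  2: r0=0x57 r1=0xf7 r2=0x73 r3=0xfc r4=0x04 r5=0x84  N=1 Z=0
after  3: r0=0x57 r1=0x57 r2=0x73 r3=0xfc r4=0x04 r5=0x84  N=0 Z=0
after  4: r0=0x57 r1=0x88 r2=0x73 r3=0xfc r4=0x04 r5=0x84  N=1 Z=0
after  5: r0=0x57 r1=0x00 r2=0x73 r3=0xfc r4=0x04 r5=0x84  N=0 Z=1
-- IRQ taken; context saved, return-PC = 6 --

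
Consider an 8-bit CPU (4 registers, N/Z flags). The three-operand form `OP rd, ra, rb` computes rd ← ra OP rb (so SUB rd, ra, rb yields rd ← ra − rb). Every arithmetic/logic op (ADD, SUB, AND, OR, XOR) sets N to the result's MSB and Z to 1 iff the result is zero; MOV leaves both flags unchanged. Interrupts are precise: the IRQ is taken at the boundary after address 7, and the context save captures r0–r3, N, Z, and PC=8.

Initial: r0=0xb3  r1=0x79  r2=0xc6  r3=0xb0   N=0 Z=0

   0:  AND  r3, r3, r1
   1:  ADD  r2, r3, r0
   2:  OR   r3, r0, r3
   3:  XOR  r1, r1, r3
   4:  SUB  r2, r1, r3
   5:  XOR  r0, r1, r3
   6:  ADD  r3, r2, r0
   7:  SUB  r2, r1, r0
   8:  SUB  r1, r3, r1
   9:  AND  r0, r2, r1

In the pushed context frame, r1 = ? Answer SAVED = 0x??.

after  0: r0=0xb3 r1=0x79 r2=0xc6 r3=0x30  N=0 Z=0
after  1: r0=0xb3 r1=0x79 r2=0xe3 r3=0x30  N=1 Z=0
after  2: r0=0xb3 r1=0x79 r2=0xe3 r3=0xb3  N=1 Z=0
after  3: r0=0xb3 r1=0xca r2=0xe3 r3=0xb3  N=1 Z=0
after  4: r0=0xb3 r1=0xca r2=0x17 r3=0xb3  N=0 Z=0
after  5: r0=0x79 r1=0xca r2=0x17 r3=0xb3  N=0 Z=0
after  6: r0=0x79 r1=0xca r2=0x17 r3=0x90  N=1 Z=0
after  7: r0=0x79 r1=0xca r2=0x51 r3=0x90  N=0 Z=0
-- IRQ taken; context saved, return-PC = 8 --

SAVED = 0xca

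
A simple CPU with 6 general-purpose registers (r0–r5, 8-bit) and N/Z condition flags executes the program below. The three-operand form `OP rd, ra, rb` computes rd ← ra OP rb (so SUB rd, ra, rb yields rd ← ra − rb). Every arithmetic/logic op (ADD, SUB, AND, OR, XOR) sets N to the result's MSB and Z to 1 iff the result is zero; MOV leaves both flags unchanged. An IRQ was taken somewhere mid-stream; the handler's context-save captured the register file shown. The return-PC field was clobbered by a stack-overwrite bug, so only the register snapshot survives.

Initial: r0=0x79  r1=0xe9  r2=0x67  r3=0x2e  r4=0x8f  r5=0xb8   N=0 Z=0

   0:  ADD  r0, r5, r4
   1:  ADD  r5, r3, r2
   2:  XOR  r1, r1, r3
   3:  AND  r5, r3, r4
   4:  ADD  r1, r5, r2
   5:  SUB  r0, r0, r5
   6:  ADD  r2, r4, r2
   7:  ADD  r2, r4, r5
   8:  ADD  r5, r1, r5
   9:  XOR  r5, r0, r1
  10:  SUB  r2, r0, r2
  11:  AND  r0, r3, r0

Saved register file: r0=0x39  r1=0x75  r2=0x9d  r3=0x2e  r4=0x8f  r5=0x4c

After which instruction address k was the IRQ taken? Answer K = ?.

after  0: r0=0x47 r1=0xe9 r2=0x67 r3=0x2e r4=0x8f r5=0xb8  N=0 Z=0
after  1: r0=0x47 r1=0xe9 r2=0x67 r3=0x2e r4=0x8f r5=0x95  N=1 Z=0
after  2: r0=0x47 r1=0xc7 r2=0x67 r3=0x2e r4=0x8f r5=0x95  N=1 Z=0
after  3: r0=0x47 r1=0xc7 r2=0x67 r3=0x2e r4=0x8f r5=0x0e  N=0 Z=0
after  4: r0=0x47 r1=0x75 r2=0x67 r3=0x2e r4=0x8f r5=0x0e  N=0 Z=0
after  5: r0=0x39 r1=0x75 r2=0x67 r3=0x2e r4=0x8f r5=0x0e  N=0 Z=0
after  6: r0=0x39 r1=0x75 r2=0xf6 r3=0x2e r4=0x8f r5=0x0e  N=1 Z=0
after  7: r0=0x39 r1=0x75 r2=0x9d r3=0x2e r4=0x8f r5=0x0e  N=1 Z=0
after  8: r0=0x39 r1=0x75 r2=0x9d r3=0x2e r4=0x8f r5=0x83  N=1 Z=0
after  9: r0=0x39 r1=0x75 r2=0x9d r3=0x2e r4=0x8f r5=0x4c  N=0 Z=0
-- IRQ taken; context saved, return-PC = 10 --

K = 9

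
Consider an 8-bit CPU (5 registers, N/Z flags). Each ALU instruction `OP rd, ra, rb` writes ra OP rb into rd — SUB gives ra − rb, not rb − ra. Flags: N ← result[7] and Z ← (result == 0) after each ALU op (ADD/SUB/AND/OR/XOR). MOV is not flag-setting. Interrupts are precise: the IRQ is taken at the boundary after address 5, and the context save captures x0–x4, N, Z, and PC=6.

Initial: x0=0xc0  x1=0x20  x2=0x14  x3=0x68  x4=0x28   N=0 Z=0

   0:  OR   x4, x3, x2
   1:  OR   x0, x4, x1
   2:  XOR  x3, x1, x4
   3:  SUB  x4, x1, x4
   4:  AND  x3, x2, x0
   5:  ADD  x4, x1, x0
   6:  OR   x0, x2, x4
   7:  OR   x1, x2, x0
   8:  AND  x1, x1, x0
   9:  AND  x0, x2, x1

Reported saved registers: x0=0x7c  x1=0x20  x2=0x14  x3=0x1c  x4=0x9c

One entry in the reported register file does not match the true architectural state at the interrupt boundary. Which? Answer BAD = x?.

after  0: x0=0xc0 x1=0x20 x2=0x14 x3=0x68 x4=0x7c  N=0 Z=0
after  1: x0=0x7c x1=0x20 x2=0x14 x3=0x68 x4=0x7c  N=0 Z=0
after  2: x0=0x7c x1=0x20 x2=0x14 x3=0x5c x4=0x7c  N=0 Z=0
after  3: x0=0x7c x1=0x20 x2=0x14 x3=0x5c x4=0xa4  N=1 Z=0
after  4: x0=0x7c x1=0x20 x2=0x14 x3=0x14 x4=0xa4  N=0 Z=0
after  5: x0=0x7c x1=0x20 x2=0x14 x3=0x14 x4=0x9c  N=1 Z=0
-- IRQ taken; context saved, return-PC = 6 --
mismatch: x3: reported 0x1c vs actual 0x14

BAD = x3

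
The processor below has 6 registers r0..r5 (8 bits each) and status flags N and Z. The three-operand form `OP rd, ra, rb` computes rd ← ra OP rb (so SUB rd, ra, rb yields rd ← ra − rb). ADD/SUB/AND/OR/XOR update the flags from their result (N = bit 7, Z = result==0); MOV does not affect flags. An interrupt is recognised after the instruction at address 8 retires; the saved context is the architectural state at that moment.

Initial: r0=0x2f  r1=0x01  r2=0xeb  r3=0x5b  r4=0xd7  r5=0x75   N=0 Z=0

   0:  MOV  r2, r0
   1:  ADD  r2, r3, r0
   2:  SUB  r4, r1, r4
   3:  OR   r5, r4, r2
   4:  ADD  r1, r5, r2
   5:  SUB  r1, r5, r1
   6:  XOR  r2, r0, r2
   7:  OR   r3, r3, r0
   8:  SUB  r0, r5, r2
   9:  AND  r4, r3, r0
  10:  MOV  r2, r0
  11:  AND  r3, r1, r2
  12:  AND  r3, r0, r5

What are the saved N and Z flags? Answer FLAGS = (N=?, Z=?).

after  0: r0=0x2f r1=0x01 r2=0x2f r3=0x5b r4=0xd7 r5=0x75  N=0 Z=0
after  1: r0=0x2f r1=0x01 r2=0x8a r3=0x5b r4=0xd7 r5=0x75  N=1 Z=0
after  2: r0=0x2f r1=0x01 r2=0x8a r3=0x5b r4=0x2a r5=0x75  N=0 Z=0
after  3: r0=0x2f r1=0x01 r2=0x8a r3=0x5b r4=0x2a r5=0xaa  N=1 Z=0
after  4: r0=0x2f r1=0x34 r2=0x8a r3=0x5b r4=0x2a r5=0xaa  N=0 Z=0
after  5: r0=0x2f r1=0x76 r2=0x8a r3=0x5b r4=0x2a r5=0xaa  N=0 Z=0
after  6: r0=0x2f r1=0x76 r2=0xa5 r3=0x5b r4=0x2a r5=0xaa  N=1 Z=0
after  7: r0=0x2f r1=0x76 r2=0xa5 r3=0x7f r4=0x2a r5=0xaa  N=0 Z=0
after  8: r0=0x05 r1=0x76 r2=0xa5 r3=0x7f r4=0x2a r5=0xaa  N=0 Z=0
-- IRQ taken; context saved, return-PC = 9 --

FLAGS = (N=0, Z=0)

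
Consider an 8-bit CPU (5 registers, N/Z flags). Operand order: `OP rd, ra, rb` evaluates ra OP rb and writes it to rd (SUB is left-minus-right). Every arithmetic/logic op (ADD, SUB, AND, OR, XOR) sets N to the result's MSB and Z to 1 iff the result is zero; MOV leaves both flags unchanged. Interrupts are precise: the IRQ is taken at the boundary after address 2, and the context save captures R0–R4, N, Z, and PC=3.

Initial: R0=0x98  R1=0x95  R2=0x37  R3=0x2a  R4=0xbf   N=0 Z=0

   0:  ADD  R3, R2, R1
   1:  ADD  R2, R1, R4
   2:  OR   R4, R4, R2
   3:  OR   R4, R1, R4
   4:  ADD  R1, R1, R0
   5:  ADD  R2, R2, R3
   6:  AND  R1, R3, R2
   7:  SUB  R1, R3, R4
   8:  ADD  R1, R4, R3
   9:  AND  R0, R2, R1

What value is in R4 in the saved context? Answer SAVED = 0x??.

SAVED = 0xff

after  0: R0=0x98 R1=0x95 R2=0x37 R3=0xcc R4=0xbf  N=1 Z=0
after  1: R0=0x98 R1=0x95 R2=0x54 R3=0xcc R4=0xbf  N=0 Z=0
after  2: R0=0x98 R1=0x95 R2=0x54 R3=0xcc R4=0xff  N=1 Z=0
-- IRQ taken; context saved, return-PC = 3 --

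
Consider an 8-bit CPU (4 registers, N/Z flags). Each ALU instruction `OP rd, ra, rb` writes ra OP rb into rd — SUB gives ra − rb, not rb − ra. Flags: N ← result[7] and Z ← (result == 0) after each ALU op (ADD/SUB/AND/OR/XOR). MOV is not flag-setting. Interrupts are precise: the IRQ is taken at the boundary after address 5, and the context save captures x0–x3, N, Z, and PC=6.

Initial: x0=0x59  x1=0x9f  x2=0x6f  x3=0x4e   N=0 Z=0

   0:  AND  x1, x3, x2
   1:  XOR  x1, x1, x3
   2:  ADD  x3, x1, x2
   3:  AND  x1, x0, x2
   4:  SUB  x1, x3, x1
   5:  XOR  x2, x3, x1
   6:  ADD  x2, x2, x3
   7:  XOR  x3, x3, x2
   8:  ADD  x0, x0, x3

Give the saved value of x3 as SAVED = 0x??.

SAVED = 0x6f

after  0: x0=0x59 x1=0x4e x2=0x6f x3=0x4e  N=0 Z=0
after  1: x0=0x59 x1=0x00 x2=0x6f x3=0x4e  N=0 Z=1
after  2: x0=0x59 x1=0x00 x2=0x6f x3=0x6f  N=0 Z=0
after  3: x0=0x59 x1=0x49 x2=0x6f x3=0x6f  N=0 Z=0
after  4: x0=0x59 x1=0x26 x2=0x6f x3=0x6f  N=0 Z=0
after  5: x0=0x59 x1=0x26 x2=0x49 x3=0x6f  N=0 Z=0
-- IRQ taken; context saved, return-PC = 6 --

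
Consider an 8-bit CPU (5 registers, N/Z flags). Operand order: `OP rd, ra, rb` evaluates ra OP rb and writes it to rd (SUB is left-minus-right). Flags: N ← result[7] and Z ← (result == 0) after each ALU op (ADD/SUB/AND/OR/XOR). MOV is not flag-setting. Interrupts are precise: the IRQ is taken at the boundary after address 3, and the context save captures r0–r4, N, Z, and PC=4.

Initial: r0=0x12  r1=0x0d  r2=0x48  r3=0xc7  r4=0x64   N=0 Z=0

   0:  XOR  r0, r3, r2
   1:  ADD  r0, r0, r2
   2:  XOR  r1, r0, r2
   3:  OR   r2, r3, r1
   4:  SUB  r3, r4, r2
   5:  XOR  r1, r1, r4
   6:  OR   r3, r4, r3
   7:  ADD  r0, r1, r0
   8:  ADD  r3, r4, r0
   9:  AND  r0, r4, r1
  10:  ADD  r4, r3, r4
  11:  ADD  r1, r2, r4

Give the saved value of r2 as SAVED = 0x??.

SAVED = 0xdf

after  0: r0=0x8f r1=0x0d r2=0x48 r3=0xc7 r4=0x64  N=1 Z=0
after  1: r0=0xd7 r1=0x0d r2=0x48 r3=0xc7 r4=0x64  N=1 Z=0
after  2: r0=0xd7 r1=0x9f r2=0x48 r3=0xc7 r4=0x64  N=1 Z=0
after  3: r0=0xd7 r1=0x9f r2=0xdf r3=0xc7 r4=0x64  N=1 Z=0
-- IRQ taken; context saved, return-PC = 4 --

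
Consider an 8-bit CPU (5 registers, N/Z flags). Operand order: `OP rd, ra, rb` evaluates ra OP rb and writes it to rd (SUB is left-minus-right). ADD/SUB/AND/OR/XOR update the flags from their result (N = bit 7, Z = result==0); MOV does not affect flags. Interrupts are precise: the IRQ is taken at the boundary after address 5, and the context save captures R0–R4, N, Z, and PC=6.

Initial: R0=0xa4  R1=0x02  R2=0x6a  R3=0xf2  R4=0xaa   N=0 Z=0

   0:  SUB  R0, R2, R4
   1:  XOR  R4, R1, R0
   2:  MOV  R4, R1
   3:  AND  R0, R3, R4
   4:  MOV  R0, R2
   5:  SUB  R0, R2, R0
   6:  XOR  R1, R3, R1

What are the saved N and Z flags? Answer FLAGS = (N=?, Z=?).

FLAGS = (N=0, Z=1)

after  0: R0=0xc0 R1=0x02 R2=0x6a R3=0xf2 R4=0xaa  N=1 Z=0
after  1: R0=0xc0 R1=0x02 R2=0x6a R3=0xf2 R4=0xc2  N=1 Z=0
after  2: R0=0xc0 R1=0x02 R2=0x6a R3=0xf2 R4=0x02  N=1 Z=0
after  3: R0=0x02 R1=0x02 R2=0x6a R3=0xf2 R4=0x02  N=0 Z=0
after  4: R0=0x6a R1=0x02 R2=0x6a R3=0xf2 R4=0x02  N=0 Z=0
after  5: R0=0x00 R1=0x02 R2=0x6a R3=0xf2 R4=0x02  N=0 Z=1
-- IRQ taken; context saved, return-PC = 6 --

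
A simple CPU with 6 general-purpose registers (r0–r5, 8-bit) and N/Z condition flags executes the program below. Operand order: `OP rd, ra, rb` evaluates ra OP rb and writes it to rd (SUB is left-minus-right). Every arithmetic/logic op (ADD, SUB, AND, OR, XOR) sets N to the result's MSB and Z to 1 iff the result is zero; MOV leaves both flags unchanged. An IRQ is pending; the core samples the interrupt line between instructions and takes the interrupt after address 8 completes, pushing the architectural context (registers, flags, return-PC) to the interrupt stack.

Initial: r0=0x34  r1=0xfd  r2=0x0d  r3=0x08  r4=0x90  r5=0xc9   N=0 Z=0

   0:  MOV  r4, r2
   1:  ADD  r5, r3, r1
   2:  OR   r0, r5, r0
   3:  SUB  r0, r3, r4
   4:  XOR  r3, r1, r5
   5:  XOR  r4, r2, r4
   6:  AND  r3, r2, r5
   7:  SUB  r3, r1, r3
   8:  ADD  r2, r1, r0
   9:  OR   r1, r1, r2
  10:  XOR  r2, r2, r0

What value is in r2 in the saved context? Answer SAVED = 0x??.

after  0: r0=0x34 r1=0xfd r2=0x0d r3=0x08 r4=0x0d r5=0xc9  N=0 Z=0
after  1: r0=0x34 r1=0xfd r2=0x0d r3=0x08 r4=0x0d r5=0x05  N=0 Z=0
after  2: r0=0x35 r1=0xfd r2=0x0d r3=0x08 r4=0x0d r5=0x05  N=0 Z=0
after  3: r0=0xfb r1=0xfd r2=0x0d r3=0x08 r4=0x0d r5=0x05  N=1 Z=0
after  4: r0=0xfb r1=0xfd r2=0x0d r3=0xf8 r4=0x0d r5=0x05  N=1 Z=0
after  5: r0=0xfb r1=0xfd r2=0x0d r3=0xf8 r4=0x00 r5=0x05  N=0 Z=1
after  6: r0=0xfb r1=0xfd r2=0x0d r3=0x05 r4=0x00 r5=0x05  N=0 Z=0
after  7: r0=0xfb r1=0xfd r2=0x0d r3=0xf8 r4=0x00 r5=0x05  N=1 Z=0
after  8: r0=0xfb r1=0xfd r2=0xf8 r3=0xf8 r4=0x00 r5=0x05  N=1 Z=0
-- IRQ taken; context saved, return-PC = 9 --

SAVED = 0xf8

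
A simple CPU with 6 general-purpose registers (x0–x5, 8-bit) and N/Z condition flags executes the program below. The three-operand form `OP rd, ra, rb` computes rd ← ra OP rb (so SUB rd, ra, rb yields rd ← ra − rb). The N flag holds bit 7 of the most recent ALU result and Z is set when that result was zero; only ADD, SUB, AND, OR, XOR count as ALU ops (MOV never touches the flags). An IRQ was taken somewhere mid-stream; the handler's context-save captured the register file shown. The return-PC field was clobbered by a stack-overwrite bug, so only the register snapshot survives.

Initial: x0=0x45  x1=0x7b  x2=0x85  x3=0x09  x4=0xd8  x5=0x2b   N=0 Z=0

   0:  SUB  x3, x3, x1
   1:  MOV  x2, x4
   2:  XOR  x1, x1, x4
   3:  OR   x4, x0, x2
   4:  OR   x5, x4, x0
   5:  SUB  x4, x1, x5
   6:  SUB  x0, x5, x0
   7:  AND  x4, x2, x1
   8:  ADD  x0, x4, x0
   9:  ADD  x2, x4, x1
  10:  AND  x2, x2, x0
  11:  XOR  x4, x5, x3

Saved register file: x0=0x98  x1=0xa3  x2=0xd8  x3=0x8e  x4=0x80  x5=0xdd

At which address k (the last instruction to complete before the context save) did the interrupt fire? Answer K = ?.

K = 7

after  0: x0=0x45 x1=0x7b x2=0x85 x3=0x8e x4=0xd8 x5=0x2b  N=1 Z=0
after  1: x0=0x45 x1=0x7b x2=0xd8 x3=0x8e x4=0xd8 x5=0x2b  N=1 Z=0
after  2: x0=0x45 x1=0xa3 x2=0xd8 x3=0x8e x4=0xd8 x5=0x2b  N=1 Z=0
after  3: x0=0x45 x1=0xa3 x2=0xd8 x3=0x8e x4=0xdd x5=0x2b  N=1 Z=0
after  4: x0=0x45 x1=0xa3 x2=0xd8 x3=0x8e x4=0xdd x5=0xdd  N=1 Z=0
after  5: x0=0x45 x1=0xa3 x2=0xd8 x3=0x8e x4=0xc6 x5=0xdd  N=1 Z=0
after  6: x0=0x98 x1=0xa3 x2=0xd8 x3=0x8e x4=0xc6 x5=0xdd  N=1 Z=0
after  7: x0=0x98 x1=0xa3 x2=0xd8 x3=0x8e x4=0x80 x5=0xdd  N=1 Z=0
-- IRQ taken; context saved, return-PC = 8 --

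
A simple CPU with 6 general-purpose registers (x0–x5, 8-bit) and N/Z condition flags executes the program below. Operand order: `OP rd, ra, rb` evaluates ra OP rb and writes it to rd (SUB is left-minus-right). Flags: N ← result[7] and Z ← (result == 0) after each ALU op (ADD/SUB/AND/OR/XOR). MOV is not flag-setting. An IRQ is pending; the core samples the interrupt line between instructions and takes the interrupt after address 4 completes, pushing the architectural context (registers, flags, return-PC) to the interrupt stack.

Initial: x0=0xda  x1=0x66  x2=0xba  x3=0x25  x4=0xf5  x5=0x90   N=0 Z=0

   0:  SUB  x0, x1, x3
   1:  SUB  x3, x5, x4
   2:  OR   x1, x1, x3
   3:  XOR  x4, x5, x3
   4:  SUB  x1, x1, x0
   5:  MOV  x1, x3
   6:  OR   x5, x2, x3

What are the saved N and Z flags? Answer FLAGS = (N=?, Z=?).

after  0: x0=0x41 x1=0x66 x2=0xba x3=0x25 x4=0xf5 x5=0x90  N=0 Z=0
after  1: x0=0x41 x1=0x66 x2=0xba x3=0x9b x4=0xf5 x5=0x90  N=1 Z=0
after  2: x0=0x41 x1=0xff x2=0xba x3=0x9b x4=0xf5 x5=0x90  N=1 Z=0
after  3: x0=0x41 x1=0xff x2=0xba x3=0x9b x4=0x0b x5=0x90  N=0 Z=0
after  4: x0=0x41 x1=0xbe x2=0xba x3=0x9b x4=0x0b x5=0x90  N=1 Z=0
-- IRQ taken; context saved, return-PC = 5 --

FLAGS = (N=1, Z=0)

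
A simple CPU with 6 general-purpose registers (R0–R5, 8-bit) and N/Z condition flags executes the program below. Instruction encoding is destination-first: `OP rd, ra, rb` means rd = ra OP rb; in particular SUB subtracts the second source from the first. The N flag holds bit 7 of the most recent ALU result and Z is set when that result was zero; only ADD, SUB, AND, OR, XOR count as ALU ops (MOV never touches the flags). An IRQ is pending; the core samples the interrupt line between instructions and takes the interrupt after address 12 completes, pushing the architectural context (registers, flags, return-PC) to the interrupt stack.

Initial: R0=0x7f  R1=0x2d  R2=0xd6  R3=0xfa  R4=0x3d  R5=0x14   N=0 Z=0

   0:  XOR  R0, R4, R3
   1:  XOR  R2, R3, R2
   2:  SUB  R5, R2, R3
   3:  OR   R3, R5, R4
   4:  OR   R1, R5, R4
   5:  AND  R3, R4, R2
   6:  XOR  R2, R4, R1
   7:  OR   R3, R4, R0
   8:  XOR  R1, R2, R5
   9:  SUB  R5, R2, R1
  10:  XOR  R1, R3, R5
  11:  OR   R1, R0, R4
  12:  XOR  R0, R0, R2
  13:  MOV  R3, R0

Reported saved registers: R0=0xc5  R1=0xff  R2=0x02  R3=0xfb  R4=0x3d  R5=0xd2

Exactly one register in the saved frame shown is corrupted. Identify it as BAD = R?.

after  0: R0=0xc7 R1=0x2d R2=0xd6 R3=0xfa R4=0x3d R5=0x14  N=1 Z=0
after  1: R0=0xc7 R1=0x2d R2=0x2c R3=0xfa R4=0x3d R5=0x14  N=0 Z=0
after  2: R0=0xc7 R1=0x2d R2=0x2c R3=0xfa R4=0x3d R5=0x32  N=0 Z=0
after  3: R0=0xc7 R1=0x2d R2=0x2c R3=0x3f R4=0x3d R5=0x32  N=0 Z=0
after  4: R0=0xc7 R1=0x3f R2=0x2c R3=0x3f R4=0x3d R5=0x32  N=0 Z=0
after  5: R0=0xc7 R1=0x3f R2=0x2c R3=0x2c R4=0x3d R5=0x32  N=0 Z=0
after  6: R0=0xc7 R1=0x3f R2=0x02 R3=0x2c R4=0x3d R5=0x32  N=0 Z=0
after  7: R0=0xc7 R1=0x3f R2=0x02 R3=0xff R4=0x3d R5=0x32  N=1 Z=0
after  8: R0=0xc7 R1=0x30 R2=0x02 R3=0xff R4=0x3d R5=0x32  N=0 Z=0
after  9: R0=0xc7 R1=0x30 R2=0x02 R3=0xff R4=0x3d R5=0xd2  N=1 Z=0
after 10: R0=0xc7 R1=0x2d R2=0x02 R3=0xff R4=0x3d R5=0xd2  N=0 Z=0
after 11: R0=0xc7 R1=0xff R2=0x02 R3=0xff R4=0x3d R5=0xd2  N=1 Z=0
after 12: R0=0xc5 R1=0xff R2=0x02 R3=0xff R4=0x3d R5=0xd2  N=1 Z=0
-- IRQ taken; context saved, return-PC = 13 --
mismatch: R3: reported 0xfb vs actual 0xff

BAD = R3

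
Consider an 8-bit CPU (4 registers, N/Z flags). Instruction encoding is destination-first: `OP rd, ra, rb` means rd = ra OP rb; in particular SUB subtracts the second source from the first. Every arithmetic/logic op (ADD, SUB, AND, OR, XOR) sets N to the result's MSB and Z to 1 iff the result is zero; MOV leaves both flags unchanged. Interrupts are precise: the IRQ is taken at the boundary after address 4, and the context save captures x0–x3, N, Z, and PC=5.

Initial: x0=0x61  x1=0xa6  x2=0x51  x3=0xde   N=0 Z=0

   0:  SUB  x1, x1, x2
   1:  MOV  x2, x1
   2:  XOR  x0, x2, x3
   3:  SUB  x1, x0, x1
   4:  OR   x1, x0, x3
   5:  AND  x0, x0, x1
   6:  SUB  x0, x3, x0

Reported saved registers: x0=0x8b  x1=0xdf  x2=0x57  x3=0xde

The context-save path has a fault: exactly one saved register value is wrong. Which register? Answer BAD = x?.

BAD = x2

after  0: x0=0x61 x1=0x55 x2=0x51 x3=0xde  N=0 Z=0
after  1: x0=0x61 x1=0x55 x2=0x55 x3=0xde  N=0 Z=0
after  2: x0=0x8b x1=0x55 x2=0x55 x3=0xde  N=1 Z=0
after  3: x0=0x8b x1=0x36 x2=0x55 x3=0xde  N=0 Z=0
after  4: x0=0x8b x1=0xdf x2=0x55 x3=0xde  N=1 Z=0
-- IRQ taken; context saved, return-PC = 5 --
mismatch: x2: reported 0x57 vs actual 0x55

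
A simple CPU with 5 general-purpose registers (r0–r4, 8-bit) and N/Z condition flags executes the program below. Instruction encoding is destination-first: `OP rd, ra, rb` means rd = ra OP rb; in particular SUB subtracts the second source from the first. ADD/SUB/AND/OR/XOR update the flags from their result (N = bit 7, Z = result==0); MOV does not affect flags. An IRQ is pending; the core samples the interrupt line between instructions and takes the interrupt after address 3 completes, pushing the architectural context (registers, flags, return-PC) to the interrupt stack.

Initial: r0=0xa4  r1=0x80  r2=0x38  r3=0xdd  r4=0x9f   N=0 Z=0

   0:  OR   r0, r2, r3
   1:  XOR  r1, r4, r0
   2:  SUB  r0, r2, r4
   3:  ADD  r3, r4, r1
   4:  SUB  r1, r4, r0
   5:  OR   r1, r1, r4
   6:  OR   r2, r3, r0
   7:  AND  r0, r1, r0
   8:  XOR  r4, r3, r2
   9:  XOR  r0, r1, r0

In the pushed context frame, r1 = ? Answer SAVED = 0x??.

SAVED = 0x62

after  0: r0=0xfd r1=0x80 r2=0x38 r3=0xdd r4=0x9f  N=1 Z=0
after  1: r0=0xfd r1=0x62 r2=0x38 r3=0xdd r4=0x9f  N=0 Z=0
after  2: r0=0x99 r1=0x62 r2=0x38 r3=0xdd r4=0x9f  N=1 Z=0
after  3: r0=0x99 r1=0x62 r2=0x38 r3=0x01 r4=0x9f  N=0 Z=0
-- IRQ taken; context saved, return-PC = 4 --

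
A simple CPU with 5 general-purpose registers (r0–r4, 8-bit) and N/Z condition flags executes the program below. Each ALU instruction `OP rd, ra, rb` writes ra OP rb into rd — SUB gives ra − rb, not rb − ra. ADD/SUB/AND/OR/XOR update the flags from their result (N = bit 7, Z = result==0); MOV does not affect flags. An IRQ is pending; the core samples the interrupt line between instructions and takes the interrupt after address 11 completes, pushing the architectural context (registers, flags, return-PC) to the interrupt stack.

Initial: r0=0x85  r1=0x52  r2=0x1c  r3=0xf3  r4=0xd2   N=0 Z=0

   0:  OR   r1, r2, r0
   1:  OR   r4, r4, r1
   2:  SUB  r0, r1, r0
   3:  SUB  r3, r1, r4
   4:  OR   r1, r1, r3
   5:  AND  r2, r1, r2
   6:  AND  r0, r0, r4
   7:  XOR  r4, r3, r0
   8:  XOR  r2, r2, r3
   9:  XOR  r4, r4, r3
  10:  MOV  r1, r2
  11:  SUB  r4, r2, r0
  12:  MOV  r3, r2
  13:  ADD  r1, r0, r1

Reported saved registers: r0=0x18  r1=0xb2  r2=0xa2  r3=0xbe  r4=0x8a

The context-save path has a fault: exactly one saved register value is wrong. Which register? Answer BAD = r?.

BAD = r1

after  0: r0=0x85 r1=0x9d r2=0x1c r3=0xf3 r4=0xd2  N=1 Z=0
after  1: r0=0x85 r1=0x9d r2=0x1c r3=0xf3 r4=0xdf  N=1 Z=0
after  2: r0=0x18 r1=0x9d r2=0x1c r3=0xf3 r4=0xdf  N=0 Z=0
after  3: r0=0x18 r1=0x9d r2=0x1c r3=0xbe r4=0xdf  N=1 Z=0
after  4: r0=0x18 r1=0xbf r2=0x1c r3=0xbe r4=0xdf  N=1 Z=0
after  5: r0=0x18 r1=0xbf r2=0x1c r3=0xbe r4=0xdf  N=0 Z=0
after  6: r0=0x18 r1=0xbf r2=0x1c r3=0xbe r4=0xdf  N=0 Z=0
after  7: r0=0x18 r1=0xbf r2=0x1c r3=0xbe r4=0xa6  N=1 Z=0
after  8: r0=0x18 r1=0xbf r2=0xa2 r3=0xbe r4=0xa6  N=1 Z=0
after  9: r0=0x18 r1=0xbf r2=0xa2 r3=0xbe r4=0x18  N=0 Z=0
after 10: r0=0x18 r1=0xa2 r2=0xa2 r3=0xbe r4=0x18  N=0 Z=0
after 11: r0=0x18 r1=0xa2 r2=0xa2 r3=0xbe r4=0x8a  N=1 Z=0
-- IRQ taken; context saved, return-PC = 12 --
mismatch: r1: reported 0xb2 vs actual 0xa2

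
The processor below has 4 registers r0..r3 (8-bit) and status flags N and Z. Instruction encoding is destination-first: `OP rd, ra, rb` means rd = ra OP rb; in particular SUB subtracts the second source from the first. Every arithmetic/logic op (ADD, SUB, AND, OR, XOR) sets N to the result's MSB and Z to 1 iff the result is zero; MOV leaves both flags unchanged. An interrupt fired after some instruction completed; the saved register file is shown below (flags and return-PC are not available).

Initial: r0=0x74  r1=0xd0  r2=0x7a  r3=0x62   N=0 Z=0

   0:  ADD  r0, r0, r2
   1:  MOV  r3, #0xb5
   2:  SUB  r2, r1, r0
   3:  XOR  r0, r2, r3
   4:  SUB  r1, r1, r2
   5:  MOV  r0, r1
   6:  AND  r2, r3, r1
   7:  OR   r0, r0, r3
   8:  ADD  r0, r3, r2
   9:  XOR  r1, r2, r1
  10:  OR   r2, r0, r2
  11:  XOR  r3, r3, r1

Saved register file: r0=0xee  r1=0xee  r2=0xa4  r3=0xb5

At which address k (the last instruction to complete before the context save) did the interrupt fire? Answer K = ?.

K = 6

after  0: r0=0xee r1=0xd0 r2=0x7a r3=0x62  N=1 Z=0
after  1: r0=0xee r1=0xd0 r2=0x7a r3=0xb5  N=1 Z=0
after  2: r0=0xee r1=0xd0 r2=0xe2 r3=0xb5  N=1 Z=0
after  3: r0=0x57 r1=0xd0 r2=0xe2 r3=0xb5  N=0 Z=0
after  4: r0=0x57 r1=0xee r2=0xe2 r3=0xb5  N=1 Z=0
after  5: r0=0xee r1=0xee r2=0xe2 r3=0xb5  N=1 Z=0
after  6: r0=0xee r1=0xee r2=0xa4 r3=0xb5  N=1 Z=0
-- IRQ taken; context saved, return-PC = 7 --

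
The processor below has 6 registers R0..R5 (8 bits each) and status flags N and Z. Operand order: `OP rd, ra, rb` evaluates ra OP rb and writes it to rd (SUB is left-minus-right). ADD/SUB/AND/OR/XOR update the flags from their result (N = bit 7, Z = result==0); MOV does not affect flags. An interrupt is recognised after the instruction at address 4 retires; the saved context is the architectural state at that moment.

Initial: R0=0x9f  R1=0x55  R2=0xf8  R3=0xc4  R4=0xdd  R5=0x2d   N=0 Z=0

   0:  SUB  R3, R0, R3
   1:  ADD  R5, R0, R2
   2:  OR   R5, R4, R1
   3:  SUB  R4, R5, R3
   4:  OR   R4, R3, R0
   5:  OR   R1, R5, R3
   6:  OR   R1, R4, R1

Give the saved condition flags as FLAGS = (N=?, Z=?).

FLAGS = (N=1, Z=0)

after  0: R0=0x9f R1=0x55 R2=0xf8 R3=0xdb R4=0xdd R5=0x2d  N=1 Z=0
after  1: R0=0x9f R1=0x55 R2=0xf8 R3=0xdb R4=0xdd R5=0x97  N=1 Z=0
after  2: R0=0x9f R1=0x55 R2=0xf8 R3=0xdb R4=0xdd R5=0xdd  N=1 Z=0
after  3: R0=0x9f R1=0x55 R2=0xf8 R3=0xdb R4=0x02 R5=0xdd  N=0 Z=0
after  4: R0=0x9f R1=0x55 R2=0xf8 R3=0xdb R4=0xdf R5=0xdd  N=1 Z=0
-- IRQ taken; context saved, return-PC = 5 --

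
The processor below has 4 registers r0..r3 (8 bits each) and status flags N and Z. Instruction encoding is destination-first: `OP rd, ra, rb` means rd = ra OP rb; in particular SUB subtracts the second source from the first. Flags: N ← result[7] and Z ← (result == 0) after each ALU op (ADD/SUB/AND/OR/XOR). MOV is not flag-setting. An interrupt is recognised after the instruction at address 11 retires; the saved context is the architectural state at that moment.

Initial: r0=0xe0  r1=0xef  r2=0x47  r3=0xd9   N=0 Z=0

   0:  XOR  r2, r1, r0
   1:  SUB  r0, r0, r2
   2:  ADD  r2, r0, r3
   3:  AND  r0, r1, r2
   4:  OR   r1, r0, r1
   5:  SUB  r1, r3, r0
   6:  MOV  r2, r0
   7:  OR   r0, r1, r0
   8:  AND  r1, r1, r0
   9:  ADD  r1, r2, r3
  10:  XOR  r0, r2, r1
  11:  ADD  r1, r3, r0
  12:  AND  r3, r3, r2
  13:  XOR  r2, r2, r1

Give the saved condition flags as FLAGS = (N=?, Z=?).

after  0: r0=0xe0 r1=0xef r2=0x0f r3=0xd9  N=0 Z=0
after  1: r0=0xd1 r1=0xef r2=0x0f r3=0xd9  N=1 Z=0
after  2: r0=0xd1 r1=0xef r2=0xaa r3=0xd9  N=1 Z=0
after  3: r0=0xaa r1=0xef r2=0xaa r3=0xd9  N=1 Z=0
after  4: r0=0xaa r1=0xef r2=0xaa r3=0xd9  N=1 Z=0
after  5: r0=0xaa r1=0x2f r2=0xaa r3=0xd9  N=0 Z=0
after  6: r0=0xaa r1=0x2f r2=0xaa r3=0xd9  N=0 Z=0
after  7: r0=0xaf r1=0x2f r2=0xaa r3=0xd9  N=1 Z=0
after  8: r0=0xaf r1=0x2f r2=0xaa r3=0xd9  N=0 Z=0
after  9: r0=0xaf r1=0x83 r2=0xaa r3=0xd9  N=1 Z=0
after 10: r0=0x29 r1=0x83 r2=0xaa r3=0xd9  N=0 Z=0
after 11: r0=0x29 r1=0x02 r2=0xaa r3=0xd9  N=0 Z=0
-- IRQ taken; context saved, return-PC = 12 --

FLAGS = (N=0, Z=0)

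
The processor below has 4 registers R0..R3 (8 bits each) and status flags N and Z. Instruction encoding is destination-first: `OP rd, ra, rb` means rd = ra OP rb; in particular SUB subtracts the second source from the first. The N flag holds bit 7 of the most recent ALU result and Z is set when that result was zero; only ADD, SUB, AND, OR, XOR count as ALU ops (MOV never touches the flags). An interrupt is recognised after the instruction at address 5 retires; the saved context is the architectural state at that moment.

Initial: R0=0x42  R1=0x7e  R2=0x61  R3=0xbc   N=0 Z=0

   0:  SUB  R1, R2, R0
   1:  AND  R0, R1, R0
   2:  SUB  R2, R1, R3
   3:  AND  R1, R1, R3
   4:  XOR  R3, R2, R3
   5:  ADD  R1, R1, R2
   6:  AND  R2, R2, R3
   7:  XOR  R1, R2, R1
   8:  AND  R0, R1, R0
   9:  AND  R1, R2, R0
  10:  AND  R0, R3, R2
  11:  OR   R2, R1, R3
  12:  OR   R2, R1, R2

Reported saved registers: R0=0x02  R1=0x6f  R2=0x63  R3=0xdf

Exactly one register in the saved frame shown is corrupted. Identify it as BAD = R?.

after  0: R0=0x42 R1=0x1f R2=0x61 R3=0xbc  N=0 Z=0
after  1: R0=0x02 R1=0x1f R2=0x61 R3=0xbc  N=0 Z=0
after  2: R0=0x02 R1=0x1f R2=0x63 R3=0xbc  N=0 Z=0
after  3: R0=0x02 R1=0x1c R2=0x63 R3=0xbc  N=0 Z=0
after  4: R0=0x02 R1=0x1c R2=0x63 R3=0xdf  N=1 Z=0
after  5: R0=0x02 R1=0x7f R2=0x63 R3=0xdf  N=0 Z=0
-- IRQ taken; context saved, return-PC = 6 --
mismatch: R1: reported 0x6f vs actual 0x7f

BAD = R1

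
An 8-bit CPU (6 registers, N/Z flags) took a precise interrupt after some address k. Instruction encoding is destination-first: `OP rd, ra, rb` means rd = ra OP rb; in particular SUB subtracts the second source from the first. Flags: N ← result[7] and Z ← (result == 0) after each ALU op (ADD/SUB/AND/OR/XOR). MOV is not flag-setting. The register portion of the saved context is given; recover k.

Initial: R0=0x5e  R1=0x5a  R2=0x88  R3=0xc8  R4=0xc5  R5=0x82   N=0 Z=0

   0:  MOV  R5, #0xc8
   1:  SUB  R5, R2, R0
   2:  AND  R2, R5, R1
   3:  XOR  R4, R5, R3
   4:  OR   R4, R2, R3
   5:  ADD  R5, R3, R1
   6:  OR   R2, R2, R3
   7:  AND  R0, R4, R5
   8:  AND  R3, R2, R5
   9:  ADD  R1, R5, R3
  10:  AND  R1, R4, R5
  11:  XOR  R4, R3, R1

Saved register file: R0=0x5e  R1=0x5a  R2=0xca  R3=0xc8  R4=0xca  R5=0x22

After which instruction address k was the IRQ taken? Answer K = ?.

K = 6

after  0: R0=0x5e R1=0x5a R2=0x88 R3=0xc8 R4=0xc5 R5=0xc8  N=0 Z=0
after  1: R0=0x5e R1=0x5a R2=0x88 R3=0xc8 R4=0xc5 R5=0x2a  N=0 Z=0
after  2: R0=0x5e R1=0x5a R2=0x0a R3=0xc8 R4=0xc5 R5=0x2a  N=0 Z=0
after  3: R0=0x5e R1=0x5a R2=0x0a R3=0xc8 R4=0xe2 R5=0x2a  N=1 Z=0
after  4: R0=0x5e R1=0x5a R2=0x0a R3=0xc8 R4=0xca R5=0x2a  N=1 Z=0
after  5: R0=0x5e R1=0x5a R2=0x0a R3=0xc8 R4=0xca R5=0x22  N=0 Z=0
after  6: R0=0x5e R1=0x5a R2=0xca R3=0xc8 R4=0xca R5=0x22  N=1 Z=0
-- IRQ taken; context saved, return-PC = 7 --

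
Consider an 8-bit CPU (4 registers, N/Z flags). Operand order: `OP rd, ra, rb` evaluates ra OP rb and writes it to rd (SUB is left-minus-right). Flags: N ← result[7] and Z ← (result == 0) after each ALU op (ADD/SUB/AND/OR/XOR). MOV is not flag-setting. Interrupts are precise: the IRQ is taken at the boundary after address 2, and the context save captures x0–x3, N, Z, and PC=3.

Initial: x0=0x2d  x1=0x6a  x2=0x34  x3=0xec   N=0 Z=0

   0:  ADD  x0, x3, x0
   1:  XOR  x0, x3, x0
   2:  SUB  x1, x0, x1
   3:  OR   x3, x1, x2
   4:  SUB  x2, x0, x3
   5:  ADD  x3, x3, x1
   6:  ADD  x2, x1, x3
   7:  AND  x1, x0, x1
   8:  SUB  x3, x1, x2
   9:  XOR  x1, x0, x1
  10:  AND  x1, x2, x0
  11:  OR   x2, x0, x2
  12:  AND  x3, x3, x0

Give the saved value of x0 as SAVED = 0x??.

SAVED = 0xf5

after  0: x0=0x19 x1=0x6a x2=0x34 x3=0xec  N=0 Z=0
after  1: x0=0xf5 x1=0x6a x2=0x34 x3=0xec  N=1 Z=0
after  2: x0=0xf5 x1=0x8b x2=0x34 x3=0xec  N=1 Z=0
-- IRQ taken; context saved, return-PC = 3 --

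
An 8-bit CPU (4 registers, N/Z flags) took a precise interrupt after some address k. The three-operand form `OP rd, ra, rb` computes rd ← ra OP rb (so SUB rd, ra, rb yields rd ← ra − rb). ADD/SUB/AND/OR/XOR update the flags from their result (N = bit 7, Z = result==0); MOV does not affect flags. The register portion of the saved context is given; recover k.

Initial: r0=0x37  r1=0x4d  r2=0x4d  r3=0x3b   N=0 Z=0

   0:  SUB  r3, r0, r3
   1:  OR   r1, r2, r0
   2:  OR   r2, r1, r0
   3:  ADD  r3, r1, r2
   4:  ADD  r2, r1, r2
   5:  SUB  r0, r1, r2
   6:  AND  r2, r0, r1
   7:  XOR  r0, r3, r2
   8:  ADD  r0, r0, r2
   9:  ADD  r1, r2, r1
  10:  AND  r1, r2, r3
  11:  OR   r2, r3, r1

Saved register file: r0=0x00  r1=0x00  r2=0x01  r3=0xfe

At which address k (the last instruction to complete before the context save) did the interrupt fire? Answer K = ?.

K = 10

after  0: r0=0x37 r1=0x4d r2=0x4d r3=0xfc  N=1 Z=0
after  1: r0=0x37 r1=0x7f r2=0x4d r3=0xfc  N=0 Z=0
after  2: r0=0x37 r1=0x7f r2=0x7f r3=0xfc  N=0 Z=0
after  3: r0=0x37 r1=0x7f r2=0x7f r3=0xfe  N=1 Z=0
after  4: r0=0x37 r1=0x7f r2=0xfe r3=0xfe  N=1 Z=0
after  5: r0=0x81 r1=0x7f r2=0xfe r3=0xfe  N=1 Z=0
after  6: r0=0x81 r1=0x7f r2=0x01 r3=0xfe  N=0 Z=0
after  7: r0=0xff r1=0x7f r2=0x01 r3=0xfe  N=1 Z=0
after  8: r0=0x00 r1=0x7f r2=0x01 r3=0xfe  N=0 Z=1
after  9: r0=0x00 r1=0x80 r2=0x01 r3=0xfe  N=1 Z=0
after 10: r0=0x00 r1=0x00 r2=0x01 r3=0xfe  N=0 Z=1
-- IRQ taken; context saved, return-PC = 11 --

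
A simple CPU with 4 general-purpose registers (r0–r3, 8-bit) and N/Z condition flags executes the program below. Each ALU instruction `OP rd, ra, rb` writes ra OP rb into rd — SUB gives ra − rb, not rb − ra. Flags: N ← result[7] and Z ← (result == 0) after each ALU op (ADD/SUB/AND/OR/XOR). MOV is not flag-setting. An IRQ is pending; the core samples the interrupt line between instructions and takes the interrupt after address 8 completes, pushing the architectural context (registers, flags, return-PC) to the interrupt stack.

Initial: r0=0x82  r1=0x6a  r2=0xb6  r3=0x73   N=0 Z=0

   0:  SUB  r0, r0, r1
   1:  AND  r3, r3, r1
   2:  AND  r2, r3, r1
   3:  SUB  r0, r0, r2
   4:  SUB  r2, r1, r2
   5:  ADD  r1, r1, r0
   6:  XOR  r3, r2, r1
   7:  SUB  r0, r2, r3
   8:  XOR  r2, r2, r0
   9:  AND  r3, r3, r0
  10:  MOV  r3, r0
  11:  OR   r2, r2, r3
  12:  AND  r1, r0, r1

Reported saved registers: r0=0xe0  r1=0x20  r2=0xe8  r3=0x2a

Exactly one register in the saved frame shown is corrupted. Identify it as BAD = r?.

BAD = r3

after  0: r0=0x18 r1=0x6a r2=0xb6 r3=0x73  N=0 Z=0
after  1: r0=0x18 r1=0x6a r2=0xb6 r3=0x62  N=0 Z=0
after  2: r0=0x18 r1=0x6a r2=0x62 r3=0x62  N=0 Z=0
after  3: r0=0xb6 r1=0x6a r2=0x62 r3=0x62  N=1 Z=0
after  4: r0=0xb6 r1=0x6a r2=0x08 r3=0x62  N=0 Z=0
after  5: r0=0xb6 r1=0x20 r2=0x08 r3=0x62  N=0 Z=0
after  6: r0=0xb6 r1=0x20 r2=0x08 r3=0x28  N=0 Z=0
after  7: r0=0xe0 r1=0x20 r2=0x08 r3=0x28  N=1 Z=0
after  8: r0=0xe0 r1=0x20 r2=0xe8 r3=0x28  N=1 Z=0
-- IRQ taken; context saved, return-PC = 9 --
mismatch: r3: reported 0x2a vs actual 0x28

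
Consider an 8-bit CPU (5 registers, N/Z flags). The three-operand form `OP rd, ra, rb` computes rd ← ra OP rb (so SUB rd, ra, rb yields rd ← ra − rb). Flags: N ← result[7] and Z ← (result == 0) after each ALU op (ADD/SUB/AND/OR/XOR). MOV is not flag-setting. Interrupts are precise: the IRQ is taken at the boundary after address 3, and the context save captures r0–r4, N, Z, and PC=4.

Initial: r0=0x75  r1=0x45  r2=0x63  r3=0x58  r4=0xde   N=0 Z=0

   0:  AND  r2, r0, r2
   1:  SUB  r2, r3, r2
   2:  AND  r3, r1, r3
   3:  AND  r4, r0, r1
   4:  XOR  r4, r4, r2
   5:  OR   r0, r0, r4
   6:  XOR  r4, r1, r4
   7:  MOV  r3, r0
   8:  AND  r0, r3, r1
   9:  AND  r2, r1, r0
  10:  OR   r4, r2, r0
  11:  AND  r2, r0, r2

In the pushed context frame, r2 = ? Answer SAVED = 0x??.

SAVED = 0xf7

after  0: r0=0x75 r1=0x45 r2=0x61 r3=0x58 r4=0xde  N=0 Z=0
after  1: r0=0x75 r1=0x45 r2=0xf7 r3=0x58 r4=0xde  N=1 Z=0
after  2: r0=0x75 r1=0x45 r2=0xf7 r3=0x40 r4=0xde  N=0 Z=0
after  3: r0=0x75 r1=0x45 r2=0xf7 r3=0x40 r4=0x45  N=0 Z=0
-- IRQ taken; context saved, return-PC = 4 --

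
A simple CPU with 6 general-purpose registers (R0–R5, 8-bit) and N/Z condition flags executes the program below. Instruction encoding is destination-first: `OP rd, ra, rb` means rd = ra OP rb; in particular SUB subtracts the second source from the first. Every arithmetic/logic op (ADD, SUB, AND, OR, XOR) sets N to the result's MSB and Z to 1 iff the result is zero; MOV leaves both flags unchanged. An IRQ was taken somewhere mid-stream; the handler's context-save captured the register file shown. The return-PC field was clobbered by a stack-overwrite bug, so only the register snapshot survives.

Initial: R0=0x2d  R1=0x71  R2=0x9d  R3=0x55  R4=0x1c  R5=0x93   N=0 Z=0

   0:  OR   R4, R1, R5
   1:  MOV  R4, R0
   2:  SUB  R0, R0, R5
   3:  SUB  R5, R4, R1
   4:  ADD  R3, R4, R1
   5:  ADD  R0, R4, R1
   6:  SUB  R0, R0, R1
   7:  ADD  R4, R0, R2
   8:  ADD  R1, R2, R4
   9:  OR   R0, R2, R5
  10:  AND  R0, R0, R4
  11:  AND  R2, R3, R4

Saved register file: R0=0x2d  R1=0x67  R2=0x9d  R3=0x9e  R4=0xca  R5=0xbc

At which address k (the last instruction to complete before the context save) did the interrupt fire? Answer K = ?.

after  0: R0=0x2d R1=0x71 R2=0x9d R3=0x55 R4=0xf3 R5=0x93  N=1 Z=0
after  1: R0=0x2d R1=0x71 R2=0x9d R3=0x55 R4=0x2d R5=0x93  N=1 Z=0
after  2: R0=0x9a R1=0x71 R2=0x9d R3=0x55 R4=0x2d R5=0x93  N=1 Z=0
after  3: R0=0x9a R1=0x71 R2=0x9d R3=0x55 R4=0x2d R5=0xbc  N=1 Z=0
after  4: R0=0x9a R1=0x71 R2=0x9d R3=0x9e R4=0x2d R5=0xbc  N=1 Z=0
after  5: R0=0x9e R1=0x71 R2=0x9d R3=0x9e R4=0x2d R5=0xbc  N=1 Z=0
after  6: R0=0x2d R1=0x71 R2=0x9d R3=0x9e R4=0x2d R5=0xbc  N=0 Z=0
after  7: R0=0x2d R1=0x71 R2=0x9d R3=0x9e R4=0xca R5=0xbc  N=1 Z=0
after  8: R0=0x2d R1=0x67 R2=0x9d R3=0x9e R4=0xca R5=0xbc  N=0 Z=0
-- IRQ taken; context saved, return-PC = 9 --

K = 8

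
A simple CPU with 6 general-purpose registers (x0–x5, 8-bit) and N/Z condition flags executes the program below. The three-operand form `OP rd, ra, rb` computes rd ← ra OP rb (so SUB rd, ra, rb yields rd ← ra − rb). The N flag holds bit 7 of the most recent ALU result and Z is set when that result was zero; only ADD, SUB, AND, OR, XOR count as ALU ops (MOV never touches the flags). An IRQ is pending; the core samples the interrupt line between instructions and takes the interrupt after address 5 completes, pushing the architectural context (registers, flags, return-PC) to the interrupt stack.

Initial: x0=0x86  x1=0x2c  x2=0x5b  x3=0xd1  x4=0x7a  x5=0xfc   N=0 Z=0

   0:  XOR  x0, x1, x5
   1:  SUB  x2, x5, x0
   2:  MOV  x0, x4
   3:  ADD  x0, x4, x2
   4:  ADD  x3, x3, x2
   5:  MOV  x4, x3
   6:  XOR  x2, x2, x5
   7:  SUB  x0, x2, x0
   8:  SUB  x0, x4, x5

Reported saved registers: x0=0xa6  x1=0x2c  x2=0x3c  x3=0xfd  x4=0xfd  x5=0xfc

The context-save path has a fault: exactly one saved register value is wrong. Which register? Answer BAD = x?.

after  0: x0=0xd0 x1=0x2c x2=0x5b x3=0xd1 x4=0x7a x5=0xfc  N=1 Z=0
after  1: x0=0xd0 x1=0x2c x2=0x2c x3=0xd1 x4=0x7a x5=0xfc  N=0 Z=0
after  2: x0=0x7a x1=0x2c x2=0x2c x3=0xd1 x4=0x7a x5=0xfc  N=0 Z=0
after  3: x0=0xa6 x1=0x2c x2=0x2c x3=0xd1 x4=0x7a x5=0xfc  N=1 Z=0
after  4: x0=0xa6 x1=0x2c x2=0x2c x3=0xfd x4=0x7a x5=0xfc  N=1 Z=0
after  5: x0=0xa6 x1=0x2c x2=0x2c x3=0xfd x4=0xfd x5=0xfc  N=1 Z=0
-- IRQ taken; context saved, return-PC = 6 --
mismatch: x2: reported 0x3c vs actual 0x2c

BAD = x2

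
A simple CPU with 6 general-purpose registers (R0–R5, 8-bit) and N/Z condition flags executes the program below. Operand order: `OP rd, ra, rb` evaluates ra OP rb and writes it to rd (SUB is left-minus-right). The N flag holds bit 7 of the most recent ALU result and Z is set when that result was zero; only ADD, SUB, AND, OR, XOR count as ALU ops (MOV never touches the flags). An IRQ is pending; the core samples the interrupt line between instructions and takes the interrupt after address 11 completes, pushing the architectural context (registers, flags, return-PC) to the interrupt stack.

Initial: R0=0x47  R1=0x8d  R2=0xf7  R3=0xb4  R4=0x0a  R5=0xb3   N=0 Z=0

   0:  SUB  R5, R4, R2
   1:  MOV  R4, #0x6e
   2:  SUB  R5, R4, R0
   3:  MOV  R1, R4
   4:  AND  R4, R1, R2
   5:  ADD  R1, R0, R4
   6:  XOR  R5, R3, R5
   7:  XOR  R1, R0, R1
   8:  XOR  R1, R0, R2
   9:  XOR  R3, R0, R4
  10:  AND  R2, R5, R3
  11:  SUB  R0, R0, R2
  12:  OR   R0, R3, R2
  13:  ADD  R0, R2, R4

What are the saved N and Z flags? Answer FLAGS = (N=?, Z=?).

after  0: R0=0x47 R1=0x8d R2=0xf7 R3=0xb4 R4=0x0a R5=0x13  N=0 Z=0
after  1: R0=0x47 R1=0x8d R2=0xf7 R3=0xb4 R4=0x6e R5=0x13  N=0 Z=0
after  2: R0=0x47 R1=0x8d R2=0xf7 R3=0xb4 R4=0x6e R5=0x27  N=0 Z=0
after  3: R0=0x47 R1=0x6e R2=0xf7 R3=0xb4 R4=0x6e R5=0x27  N=0 Z=0
after  4: R0=0x47 R1=0x6e R2=0xf7 R3=0xb4 R4=0x66 R5=0x27  N=0 Z=0
after  5: R0=0x47 R1=0xad R2=0xf7 R3=0xb4 R4=0x66 R5=0x27  N=1 Z=0
after  6: R0=0x47 R1=0xad R2=0xf7 R3=0xb4 R4=0x66 R5=0x93  N=1 Z=0
after  7: R0=0x47 R1=0xea R2=0xf7 R3=0xb4 R4=0x66 R5=0x93  N=1 Z=0
after  8: R0=0x47 R1=0xb0 R2=0xf7 R3=0xb4 R4=0x66 R5=0x93  N=1 Z=0
after  9: R0=0x47 R1=0xb0 R2=0xf7 R3=0x21 R4=0x66 R5=0x93  N=0 Z=0
after 10: R0=0x47 R1=0xb0 R2=0x01 R3=0x21 R4=0x66 R5=0x93  N=0 Z=0
after 11: R0=0x46 R1=0xb0 R2=0x01 R3=0x21 R4=0x66 R5=0x93  N=0 Z=0
-- IRQ taken; context saved, return-PC = 12 --

FLAGS = (N=0, Z=0)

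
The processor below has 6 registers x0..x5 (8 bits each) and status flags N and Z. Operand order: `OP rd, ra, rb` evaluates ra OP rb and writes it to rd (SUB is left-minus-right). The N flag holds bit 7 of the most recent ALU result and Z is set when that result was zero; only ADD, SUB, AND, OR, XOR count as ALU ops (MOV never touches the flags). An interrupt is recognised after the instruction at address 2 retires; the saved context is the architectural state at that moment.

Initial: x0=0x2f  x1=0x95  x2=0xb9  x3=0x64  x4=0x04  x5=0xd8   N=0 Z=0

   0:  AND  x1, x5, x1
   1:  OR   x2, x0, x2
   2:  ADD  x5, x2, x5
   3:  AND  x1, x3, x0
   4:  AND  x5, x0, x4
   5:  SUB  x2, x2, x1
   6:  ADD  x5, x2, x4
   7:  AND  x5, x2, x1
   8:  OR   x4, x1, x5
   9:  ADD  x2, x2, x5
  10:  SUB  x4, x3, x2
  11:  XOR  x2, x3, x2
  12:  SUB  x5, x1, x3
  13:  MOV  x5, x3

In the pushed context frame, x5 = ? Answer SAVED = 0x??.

SAVED = 0x97

after  0: x0=0x2f x1=0x90 x2=0xb9 x3=0x64 x4=0x04 x5=0xd8  N=1 Z=0
after  1: x0=0x2f x1=0x90 x2=0xbf x3=0x64 x4=0x04 x5=0xd8  N=1 Z=0
after  2: x0=0x2f x1=0x90 x2=0xbf x3=0x64 x4=0x04 x5=0x97  N=1 Z=0
-- IRQ taken; context saved, return-PC = 3 --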